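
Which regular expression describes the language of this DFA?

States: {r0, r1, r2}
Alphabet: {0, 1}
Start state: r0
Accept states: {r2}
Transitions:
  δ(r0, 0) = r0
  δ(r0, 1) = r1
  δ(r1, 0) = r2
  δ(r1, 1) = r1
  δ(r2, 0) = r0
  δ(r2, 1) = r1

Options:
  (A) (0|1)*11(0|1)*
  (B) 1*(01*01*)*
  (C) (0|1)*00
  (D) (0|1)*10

Check each option against the DFA on short strings; one disagreement eliminates an option:
  (A) (0|1)*11(0|1)*: on '10' the DFA goes r0 → r1 → r2 and accepts (r2 ∈ Accept), but the regex does not match it → eliminate
  (B) 1*(01*01*)*: on ε the DFA stays in r0 and rejects (r0 ∉ Accept), but the regex matches it → eliminate
  (C) (0|1)*00: on '00' the DFA goes r0 → r0 → r0 and rejects (r0 ∉ Accept), but the regex matches it → eliminate
  (D) (0|1)*10: agrees with the DFA on every string of length ≤ 6
Only (D) is consistent with the DFA.
(D) (0|1)*10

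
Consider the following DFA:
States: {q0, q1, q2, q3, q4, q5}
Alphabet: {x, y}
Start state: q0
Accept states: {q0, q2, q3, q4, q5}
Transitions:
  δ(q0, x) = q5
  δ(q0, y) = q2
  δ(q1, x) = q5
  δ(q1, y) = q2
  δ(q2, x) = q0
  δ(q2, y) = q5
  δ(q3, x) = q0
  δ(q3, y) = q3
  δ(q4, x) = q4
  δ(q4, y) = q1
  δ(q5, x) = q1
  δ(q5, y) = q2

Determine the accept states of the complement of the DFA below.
Complement accept states = All states \ Original accept states
= {q0, q1, q2, q3, q4, q5} \ {q0, q2, q3, q4, q5}
{q1}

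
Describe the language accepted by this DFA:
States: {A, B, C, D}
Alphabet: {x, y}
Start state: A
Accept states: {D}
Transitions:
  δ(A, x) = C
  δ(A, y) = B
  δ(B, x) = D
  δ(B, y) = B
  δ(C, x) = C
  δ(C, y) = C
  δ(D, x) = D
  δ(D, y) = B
Testing a few strings:
  'x' → reject
  'yyx' → accept
  'yy' → reject
  'yxy' → reject
State roles: A=no input read; B=started with y, last symbol y; C=started with x (dead); D=started with y, last symbol x
All strings over {x,y} that start with y and end with x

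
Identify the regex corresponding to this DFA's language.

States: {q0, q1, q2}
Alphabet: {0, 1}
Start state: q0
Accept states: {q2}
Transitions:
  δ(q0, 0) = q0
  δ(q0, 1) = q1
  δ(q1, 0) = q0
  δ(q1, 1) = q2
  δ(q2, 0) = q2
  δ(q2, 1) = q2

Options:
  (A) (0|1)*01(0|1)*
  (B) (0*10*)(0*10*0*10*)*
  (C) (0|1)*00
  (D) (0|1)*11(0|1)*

Check each option against the DFA on short strings; one disagreement eliminates an option:
  (A) (0|1)*01(0|1)*: on '01' the DFA goes q0 → q0 → q1 and rejects (q1 ∉ Accept), but the regex matches it → eliminate
  (B) (0*10*)(0*10*0*10*)*: on '1' the DFA goes q0 → q1 and rejects (q1 ∉ Accept), but the regex matches it → eliminate
  (C) (0|1)*00: on '00' the DFA goes q0 → q0 → q0 and rejects (q0 ∉ Accept), but the regex matches it → eliminate
  (D) (0|1)*11(0|1)*: agrees with the DFA on every string of length ≤ 6
Only (D) is consistent with the DFA.
(D) (0|1)*11(0|1)*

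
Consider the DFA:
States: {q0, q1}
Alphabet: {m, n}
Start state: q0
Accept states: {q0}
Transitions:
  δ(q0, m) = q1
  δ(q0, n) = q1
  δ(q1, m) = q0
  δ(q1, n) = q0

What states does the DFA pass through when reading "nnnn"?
read 'n': q0 → q1
  read 'n': q1 → q0
  read 'n': q0 → q1
  read 'n': q1 → q0
q0 -> q1 -> q0 -> q1 -> q0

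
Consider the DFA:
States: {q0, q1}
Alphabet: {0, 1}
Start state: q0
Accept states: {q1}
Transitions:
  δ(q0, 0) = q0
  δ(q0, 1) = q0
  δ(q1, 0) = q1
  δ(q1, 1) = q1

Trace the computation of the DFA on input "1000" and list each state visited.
read '1': q0 → q0
  read '0': q0 → q0
  read '0': q0 → q0
  read '0': q0 → q0
q0 -> q0 -> q0 -> q0 -> q0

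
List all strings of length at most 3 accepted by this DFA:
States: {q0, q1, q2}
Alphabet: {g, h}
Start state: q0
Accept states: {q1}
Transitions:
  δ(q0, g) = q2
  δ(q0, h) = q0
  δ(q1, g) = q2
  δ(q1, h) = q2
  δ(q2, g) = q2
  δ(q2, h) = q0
None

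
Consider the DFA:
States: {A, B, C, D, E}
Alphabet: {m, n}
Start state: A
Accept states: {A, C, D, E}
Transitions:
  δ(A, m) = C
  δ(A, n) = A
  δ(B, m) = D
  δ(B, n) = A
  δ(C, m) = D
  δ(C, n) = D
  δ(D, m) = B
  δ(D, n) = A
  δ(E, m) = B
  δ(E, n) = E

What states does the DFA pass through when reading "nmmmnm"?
read 'n': A → A
  read 'm': A → C
  read 'm': C → D
  read 'm': D → B
  read 'n': B → A
  read 'm': A → C
A -> A -> C -> D -> B -> A -> C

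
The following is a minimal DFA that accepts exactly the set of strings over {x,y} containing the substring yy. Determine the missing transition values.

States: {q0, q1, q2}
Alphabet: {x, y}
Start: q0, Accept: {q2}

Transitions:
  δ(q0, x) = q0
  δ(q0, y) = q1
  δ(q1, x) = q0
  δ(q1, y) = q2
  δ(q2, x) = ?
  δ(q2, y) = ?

From the language and accept set, identify what each state tracks — q0: no progress toward yy; q1: one trailing y; q2: substring yy seen.
Each missing δ(q, a) is the state matching the new tracked value after reading a.
δ(q2, x) = q2; δ(q2, y) = q2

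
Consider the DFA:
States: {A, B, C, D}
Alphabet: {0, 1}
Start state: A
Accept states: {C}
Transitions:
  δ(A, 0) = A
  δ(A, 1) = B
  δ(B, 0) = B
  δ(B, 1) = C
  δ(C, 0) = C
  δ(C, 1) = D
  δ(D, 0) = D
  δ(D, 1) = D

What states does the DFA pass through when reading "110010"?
read '1': A → B
  read '1': B → C
  read '0': C → C
  read '0': C → C
  read '1': C → D
  read '0': D → D
A -> B -> C -> C -> C -> D -> D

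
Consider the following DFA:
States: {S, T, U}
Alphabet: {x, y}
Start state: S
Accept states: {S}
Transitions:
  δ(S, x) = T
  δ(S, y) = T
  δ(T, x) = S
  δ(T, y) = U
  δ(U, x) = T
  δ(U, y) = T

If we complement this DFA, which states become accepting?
Complement accept states = All states \ Original accept states
= {S, T, U} \ {S}
{T, U}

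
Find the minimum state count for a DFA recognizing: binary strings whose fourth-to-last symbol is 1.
By Myhill–Nerode, count the distinguishable equivalence classes: 2^4 = 16 classes — the DFA must remember the last 4 symbols read; every pair of distinct length-4 suffixes is distinguishable by some continuation.
16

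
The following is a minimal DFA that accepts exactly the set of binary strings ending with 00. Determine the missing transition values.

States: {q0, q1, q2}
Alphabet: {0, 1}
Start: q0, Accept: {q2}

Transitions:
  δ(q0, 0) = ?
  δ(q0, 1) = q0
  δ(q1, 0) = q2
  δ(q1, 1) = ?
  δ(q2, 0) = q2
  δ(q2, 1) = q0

From the language and accept set, identify what each state tracks — q0: last symbol not 0; q1: one trailing 0; q2: two trailing 0's.
Each missing δ(q, a) is the state matching the new tracked value after reading a.
δ(q0, 0) = q1; δ(q1, 1) = q0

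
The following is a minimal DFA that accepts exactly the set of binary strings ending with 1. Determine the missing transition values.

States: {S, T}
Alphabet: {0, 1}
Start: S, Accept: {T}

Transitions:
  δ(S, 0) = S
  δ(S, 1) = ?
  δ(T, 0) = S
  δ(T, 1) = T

From the language and accept set, identify what each state tracks — S: last symbol not 1; T: last symbol is 1.
Each missing δ(q, a) is the state matching the new tracked value after reading a.
δ(S, 1) = T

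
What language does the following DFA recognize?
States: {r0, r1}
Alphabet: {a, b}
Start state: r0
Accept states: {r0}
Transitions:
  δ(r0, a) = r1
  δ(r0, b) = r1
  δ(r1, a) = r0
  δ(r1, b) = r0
Testing a few strings:
  'aba' → reject
  'abb' → reject
  'aab' → reject
  'bb' → accept
State roles: r0=even length so far; r1=odd length so far
All strings over {a,b} of even length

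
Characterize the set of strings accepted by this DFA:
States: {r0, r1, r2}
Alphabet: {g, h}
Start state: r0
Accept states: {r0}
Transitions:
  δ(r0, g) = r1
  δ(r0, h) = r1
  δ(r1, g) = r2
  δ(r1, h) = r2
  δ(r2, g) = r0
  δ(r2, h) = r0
Testing a few strings:
  'ggg' → accept
  'h' → reject
  'hhgh' → reject
  'hh' → reject
State roles: r0=length ≡ 0 (mod 3); r1=length ≡ 1 (mod 3); r2=length ≡ 2 (mod 3)
All strings over {g,h} whose length is a multiple of 3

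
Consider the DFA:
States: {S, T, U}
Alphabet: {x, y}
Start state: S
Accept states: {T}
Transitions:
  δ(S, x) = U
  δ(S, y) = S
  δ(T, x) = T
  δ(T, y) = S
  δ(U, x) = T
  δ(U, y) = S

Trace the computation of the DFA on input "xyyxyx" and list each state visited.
read 'x': S → U
  read 'y': U → S
  read 'y': S → S
  read 'x': S → U
  read 'y': U → S
  read 'x': S → U
S -> U -> S -> S -> U -> S -> U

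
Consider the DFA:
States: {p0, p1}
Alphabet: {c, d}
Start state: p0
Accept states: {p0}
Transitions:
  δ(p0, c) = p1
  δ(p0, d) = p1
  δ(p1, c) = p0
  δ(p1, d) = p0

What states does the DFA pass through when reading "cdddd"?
read 'c': p0 → p1
  read 'd': p1 → p0
  read 'd': p0 → p1
  read 'd': p1 → p0
  read 'd': p0 → p1
p0 -> p1 -> p0 -> p1 -> p0 -> p1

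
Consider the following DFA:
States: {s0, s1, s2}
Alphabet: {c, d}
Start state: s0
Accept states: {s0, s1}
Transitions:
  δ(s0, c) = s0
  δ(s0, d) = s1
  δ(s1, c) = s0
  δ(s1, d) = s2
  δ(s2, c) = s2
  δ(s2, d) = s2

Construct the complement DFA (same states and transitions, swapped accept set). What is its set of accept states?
Complement accept states = All states \ Original accept states
= {s0, s1, s2} \ {s0, s1}
{s2}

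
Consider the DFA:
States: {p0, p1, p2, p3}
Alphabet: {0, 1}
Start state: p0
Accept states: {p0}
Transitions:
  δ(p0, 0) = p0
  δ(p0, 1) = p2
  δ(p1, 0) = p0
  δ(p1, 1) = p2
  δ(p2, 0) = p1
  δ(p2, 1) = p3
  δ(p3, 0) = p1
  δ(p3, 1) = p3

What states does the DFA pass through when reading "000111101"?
read '0': p0 → p0
  read '0': p0 → p0
  read '0': p0 → p0
  read '1': p0 → p2
  read '1': p2 → p3
  read '1': p3 → p3
  read '1': p3 → p3
  read '0': p3 → p1
  read '1': p1 → p2
p0 -> p0 -> p0 -> p0 -> p2 -> p3 -> p3 -> p3 -> p1 -> p2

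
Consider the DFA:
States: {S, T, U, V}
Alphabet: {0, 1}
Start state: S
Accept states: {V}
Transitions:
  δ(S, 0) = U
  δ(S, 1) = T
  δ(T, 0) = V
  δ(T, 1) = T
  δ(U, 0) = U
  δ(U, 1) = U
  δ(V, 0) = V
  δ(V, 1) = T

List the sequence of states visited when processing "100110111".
read '1': S → T
  read '0': T → V
  read '0': V → V
  read '1': V → T
  read '1': T → T
  read '0': T → V
  read '1': V → T
  read '1': T → T
  read '1': T → T
S -> T -> V -> V -> T -> T -> V -> T -> T -> T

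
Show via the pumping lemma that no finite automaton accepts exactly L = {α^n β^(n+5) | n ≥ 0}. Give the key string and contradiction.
Assume L is regular with pumping length p. Idea: pumping the α-block breaks the fixed offset of 5.
Choose s = α^p β^(p+5) ∈ L. By the pumping lemma, s = xyz with |xy| ≤ p, |y| > 0, so y = α^k with k ≥ 1. Then xy²z = α^(p+k) β^(p+5). For this to be in L we would need p+5 = (p+k)+5, i.e. k = 0, contradicting k ≥ 1. So xy²z ∉ L.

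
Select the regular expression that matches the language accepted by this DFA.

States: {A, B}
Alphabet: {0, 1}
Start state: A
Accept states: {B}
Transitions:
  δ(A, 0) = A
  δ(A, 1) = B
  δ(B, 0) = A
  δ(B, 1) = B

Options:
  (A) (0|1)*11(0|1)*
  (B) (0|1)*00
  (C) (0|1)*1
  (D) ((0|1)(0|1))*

Check each option against the DFA on short strings; one disagreement eliminates an option:
  (A) (0|1)*11(0|1)*: on '1' the DFA goes A → B and accepts (B ∈ Accept), but the regex does not match it → eliminate
  (B) (0|1)*00: on '1' the DFA goes A → B and accepts (B ∈ Accept), but the regex does not match it → eliminate
  (C) (0|1)*1: agrees with the DFA on every string of length ≤ 6
  (D) ((0|1)(0|1))*: on ε the DFA stays in A and rejects (A ∉ Accept), but the regex matches it → eliminate
Only (C) is consistent with the DFA.
(C) (0|1)*1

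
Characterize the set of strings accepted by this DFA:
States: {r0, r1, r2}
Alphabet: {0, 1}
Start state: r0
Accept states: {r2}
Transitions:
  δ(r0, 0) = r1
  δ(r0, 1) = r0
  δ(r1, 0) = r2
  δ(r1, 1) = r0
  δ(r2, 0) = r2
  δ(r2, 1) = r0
Testing a few strings:
  '0' → reject
  '0011' → reject
  '111' → reject
  '10' → reject
State roles: r0=last symbol not 0; r1=one trailing 0; r2=two trailing 0's
All binary strings ending with 00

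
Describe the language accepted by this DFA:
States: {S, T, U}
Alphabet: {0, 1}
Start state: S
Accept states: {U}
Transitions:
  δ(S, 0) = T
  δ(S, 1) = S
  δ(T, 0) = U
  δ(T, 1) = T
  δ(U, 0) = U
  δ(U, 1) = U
Testing a few strings:
  '1' → reject
  '110' → reject
  '001' → accept
  '01' → reject
State roles: S=zero 0's seen; T=one 0 seen; U=≥ two 0's seen
All binary strings containing at least two 0's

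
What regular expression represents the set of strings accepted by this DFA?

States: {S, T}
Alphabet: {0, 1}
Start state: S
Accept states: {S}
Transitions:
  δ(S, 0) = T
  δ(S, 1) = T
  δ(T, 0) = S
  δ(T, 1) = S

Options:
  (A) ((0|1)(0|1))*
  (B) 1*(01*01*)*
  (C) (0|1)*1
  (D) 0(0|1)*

Check each option against the DFA on short strings; one disagreement eliminates an option:
  (A) ((0|1)(0|1))*: agrees with the DFA on every string of length ≤ 6
  (B) 1*(01*01*)*: on '1' the DFA goes S → T and rejects (T ∉ Accept), but the regex matches it → eliminate
  (C) (0|1)*1: on ε the DFA stays in S and accepts (S ∈ Accept), but the regex does not match it → eliminate
  (D) 0(0|1)*: on ε the DFA stays in S and accepts (S ∈ Accept), but the regex does not match it → eliminate
Only (A) is consistent with the DFA.
(A) ((0|1)(0|1))*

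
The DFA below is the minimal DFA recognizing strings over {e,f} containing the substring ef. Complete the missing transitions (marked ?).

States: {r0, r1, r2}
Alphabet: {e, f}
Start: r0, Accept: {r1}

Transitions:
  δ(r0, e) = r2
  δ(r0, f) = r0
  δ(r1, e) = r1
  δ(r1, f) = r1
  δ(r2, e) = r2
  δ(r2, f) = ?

From the language and accept set, identify what each state tracks — r0: no e seen yet; r1: substring ef seen; r2: seen a e, waiting for f.
Each missing δ(q, a) is the state matching the new tracked value after reading a.
δ(r2, f) = r1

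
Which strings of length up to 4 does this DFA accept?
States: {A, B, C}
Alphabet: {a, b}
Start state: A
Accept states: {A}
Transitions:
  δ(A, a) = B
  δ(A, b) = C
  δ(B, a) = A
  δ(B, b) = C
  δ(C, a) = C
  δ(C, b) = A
ε, aa, bb, abb, bab, aaaa, aabb, abab, baab, bbaa, bbbb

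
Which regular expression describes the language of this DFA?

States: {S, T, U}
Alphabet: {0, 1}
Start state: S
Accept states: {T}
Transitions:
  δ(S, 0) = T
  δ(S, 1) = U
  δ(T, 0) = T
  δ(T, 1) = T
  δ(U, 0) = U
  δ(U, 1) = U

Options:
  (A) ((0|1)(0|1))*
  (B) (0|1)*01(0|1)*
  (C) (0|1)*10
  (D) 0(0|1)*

Check each option against the DFA on short strings; one disagreement eliminates an option:
  (A) ((0|1)(0|1))*: on ε the DFA stays in S and rejects (S ∉ Accept), but the regex matches it → eliminate
  (B) (0|1)*01(0|1)*: on '0' the DFA goes S → T and accepts (T ∈ Accept), but the regex does not match it → eliminate
  (C) (0|1)*10: on '0' the DFA goes S → T and accepts (T ∈ Accept), but the regex does not match it → eliminate
  (D) 0(0|1)*: agrees with the DFA on every string of length ≤ 6
Only (D) is consistent with the DFA.
(D) 0(0|1)*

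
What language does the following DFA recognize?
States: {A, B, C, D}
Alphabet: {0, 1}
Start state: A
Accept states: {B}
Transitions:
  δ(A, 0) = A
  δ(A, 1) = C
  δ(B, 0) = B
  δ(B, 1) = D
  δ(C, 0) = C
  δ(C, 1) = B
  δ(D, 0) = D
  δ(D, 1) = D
Testing a few strings:
  '0' → reject
  '1111' → reject
  '00' → reject
  '111' → reject
State roles: A=zero 1's; B=two 1's; C=one 1; D=≥ three 1's (dead)
All binary strings containing exactly two 1's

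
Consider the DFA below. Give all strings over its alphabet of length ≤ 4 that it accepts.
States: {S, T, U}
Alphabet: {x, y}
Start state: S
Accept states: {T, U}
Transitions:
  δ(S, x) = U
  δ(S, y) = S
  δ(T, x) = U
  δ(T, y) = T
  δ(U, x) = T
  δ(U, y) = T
x, xx, xy, yx, xxx, xxy, xyx, xyy, yxx, yxy, yyx, xxxx, xxxy, xxyx, xxyy, xyxx, xyxy, xyyx, xyyy, yxxx, yxxy, yxyx, yxyy, yyxx, yyxy, yyyx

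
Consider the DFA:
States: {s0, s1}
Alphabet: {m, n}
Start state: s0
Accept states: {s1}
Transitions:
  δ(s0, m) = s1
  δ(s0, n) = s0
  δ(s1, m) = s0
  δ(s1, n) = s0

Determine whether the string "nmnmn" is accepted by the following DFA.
Processing string "nmnmn":
  s0 --n--> s0
  s0 --m--> s1
  s1 --n--> s0
  s0 --m--> s1
  s1 --n--> s0
Final state: s0
Accept states: {s1}
No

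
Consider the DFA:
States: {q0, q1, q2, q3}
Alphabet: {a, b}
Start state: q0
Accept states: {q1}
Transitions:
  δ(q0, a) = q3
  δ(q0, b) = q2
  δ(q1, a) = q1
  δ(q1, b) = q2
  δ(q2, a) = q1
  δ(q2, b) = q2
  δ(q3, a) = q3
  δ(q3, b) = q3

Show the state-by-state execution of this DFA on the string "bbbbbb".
read 'b': q0 → q2
  read 'b': q2 → q2
  read 'b': q2 → q2
  read 'b': q2 → q2
  read 'b': q2 → q2
  read 'b': q2 → q2
q0 -> q2 -> q2 -> q2 -> q2 -> q2 -> q2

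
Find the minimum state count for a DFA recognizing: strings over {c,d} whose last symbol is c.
By Myhill–Nerode, count the distinguishable equivalence classes: 2^1 = 2 classes — the DFA must remember the last 1 symbol read; every pair of distinct length-1 suffixes is distinguishable by some continuation.
2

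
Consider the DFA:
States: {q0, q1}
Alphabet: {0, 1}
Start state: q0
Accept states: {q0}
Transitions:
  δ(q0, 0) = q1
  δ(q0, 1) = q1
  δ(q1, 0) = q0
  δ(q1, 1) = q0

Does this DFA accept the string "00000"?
Processing string "00000":
  q0 --0--> q1
  q1 --0--> q0
  q0 --0--> q1
  q1 --0--> q0
  q0 --0--> q1
Final state: q1
Accept states: {q0}
No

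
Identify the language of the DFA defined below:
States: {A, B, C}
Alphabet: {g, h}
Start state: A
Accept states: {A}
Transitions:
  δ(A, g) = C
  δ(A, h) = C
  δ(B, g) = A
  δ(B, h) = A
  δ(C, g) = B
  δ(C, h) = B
Testing a few strings:
  'ghh' → accept
  'gghh' → reject
  'ggh' → accept
  'gg' → reject
State roles: A=length ≡ 0 (mod 3); B=length ≡ 2 (mod 3); C=length ≡ 1 (mod 3)
All strings over {g,h} whose length is a multiple of 3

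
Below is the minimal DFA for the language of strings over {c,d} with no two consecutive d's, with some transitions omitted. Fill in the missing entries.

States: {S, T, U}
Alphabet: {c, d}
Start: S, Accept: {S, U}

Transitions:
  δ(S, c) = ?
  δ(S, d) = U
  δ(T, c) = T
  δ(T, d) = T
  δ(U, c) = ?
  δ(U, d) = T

From the language and accept set, identify what each state tracks — S: last symbol not d (ok); T: saw dd (dead); U: last symbol d (ok).
Each missing δ(q, a) is the state matching the new tracked value after reading a.
δ(S, c) = S; δ(U, c) = S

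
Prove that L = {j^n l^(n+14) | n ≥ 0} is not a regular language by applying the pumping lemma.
Assume L is regular with pumping length p. Idea: pumping the j-block breaks the fixed offset of 14.
Choose s = j^p l^(p+14) ∈ L. By the pumping lemma, s = xyz with |xy| ≤ p, |y| > 0, so y = j^k with k ≥ 1. Then xy²z = j^(p+k) l^(p+14). For this to be in L we would need p+14 = (p+k)+14, i.e. k = 0, contradicting k ≥ 1. So xy²z ∉ L.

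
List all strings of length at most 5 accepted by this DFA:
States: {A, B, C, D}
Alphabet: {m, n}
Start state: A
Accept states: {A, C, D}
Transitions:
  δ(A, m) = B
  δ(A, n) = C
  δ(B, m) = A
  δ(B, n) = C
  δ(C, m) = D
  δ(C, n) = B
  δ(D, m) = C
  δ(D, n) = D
ε, n, mm, mn, nm, mmn, mnm, nmm, nmn, nnm, nnn, mmmm, mmmn, mmnm, mnmm, mnmn, mnnm, mnnn, nmmm, nmnm, nmnn, nnmn, nnnm, mmmmn, mmmnm, mmnmm, mmnmn, mmnnm, mmnnn, mnmmm, mnmnm, mnmnn, mnnmn, mnnnm, nmmmm, nmmmn, nmmnm, nmmnn, nmnmm, nmnnm, nmnnn, nnmmm, nnmmn, nnmnm, nnnmm, nnnmn, nnnnm, nnnnn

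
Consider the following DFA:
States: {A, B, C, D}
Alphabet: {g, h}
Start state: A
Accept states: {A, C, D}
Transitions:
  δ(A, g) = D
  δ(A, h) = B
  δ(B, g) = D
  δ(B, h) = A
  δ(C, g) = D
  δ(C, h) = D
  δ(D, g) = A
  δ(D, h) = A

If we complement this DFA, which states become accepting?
Complement accept states = All states \ Original accept states
= {A, B, C, D} \ {A, C, D}
{B}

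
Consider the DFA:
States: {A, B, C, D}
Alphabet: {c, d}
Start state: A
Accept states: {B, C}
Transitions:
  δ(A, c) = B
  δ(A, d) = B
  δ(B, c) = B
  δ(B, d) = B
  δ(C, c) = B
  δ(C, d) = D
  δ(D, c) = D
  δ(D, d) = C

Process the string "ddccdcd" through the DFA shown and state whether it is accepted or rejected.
Processing string "ddccdcd":
  A --d--> B
  B --d--> B
  B --c--> B
  B --c--> B
  B --d--> B
  B --c--> B
  B --d--> B
Final state: B
Accept states: {B, C}
Yes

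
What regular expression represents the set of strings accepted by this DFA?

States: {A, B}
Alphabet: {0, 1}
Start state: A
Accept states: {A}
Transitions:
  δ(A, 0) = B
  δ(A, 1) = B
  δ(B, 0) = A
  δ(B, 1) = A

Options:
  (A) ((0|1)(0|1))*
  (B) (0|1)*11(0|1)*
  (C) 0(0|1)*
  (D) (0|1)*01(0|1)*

Check each option against the DFA on short strings; one disagreement eliminates an option:
  (A) ((0|1)(0|1))*: agrees with the DFA on every string of length ≤ 6
  (B) (0|1)*11(0|1)*: on ε the DFA stays in A and accepts (A ∈ Accept), but the regex does not match it → eliminate
  (C) 0(0|1)*: on ε the DFA stays in A and accepts (A ∈ Accept), but the regex does not match it → eliminate
  (D) (0|1)*01(0|1)*: on ε the DFA stays in A and accepts (A ∈ Accept), but the regex does not match it → eliminate
Only (A) is consistent with the DFA.
(A) ((0|1)(0|1))*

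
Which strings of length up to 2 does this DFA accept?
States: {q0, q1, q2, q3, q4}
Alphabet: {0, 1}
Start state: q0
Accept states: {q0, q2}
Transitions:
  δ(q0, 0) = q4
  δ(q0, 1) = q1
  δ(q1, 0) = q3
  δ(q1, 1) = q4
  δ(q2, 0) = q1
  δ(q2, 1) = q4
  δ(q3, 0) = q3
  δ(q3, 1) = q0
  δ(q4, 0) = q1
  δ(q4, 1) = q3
ε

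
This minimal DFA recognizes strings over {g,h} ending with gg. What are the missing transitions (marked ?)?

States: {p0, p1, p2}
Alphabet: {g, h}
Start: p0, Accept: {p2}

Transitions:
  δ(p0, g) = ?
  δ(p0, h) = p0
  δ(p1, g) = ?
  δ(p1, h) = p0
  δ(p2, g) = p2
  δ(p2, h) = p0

From the language and accept set, identify what each state tracks — p0: last symbol not g; p1: one trailing g; p2: two trailing g's.
Each missing δ(q, a) is the state matching the new tracked value after reading a.
δ(p0, g) = p1; δ(p1, g) = p2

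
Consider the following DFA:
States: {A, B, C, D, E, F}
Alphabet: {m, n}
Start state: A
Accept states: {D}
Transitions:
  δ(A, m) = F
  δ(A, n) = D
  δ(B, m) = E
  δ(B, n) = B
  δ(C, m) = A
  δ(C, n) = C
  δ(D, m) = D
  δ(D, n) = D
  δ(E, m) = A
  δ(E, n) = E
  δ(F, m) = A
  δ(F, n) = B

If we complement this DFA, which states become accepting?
Complement accept states = All states \ Original accept states
= {A, B, C, D, E, F} \ {D}
{A, B, C, E, F}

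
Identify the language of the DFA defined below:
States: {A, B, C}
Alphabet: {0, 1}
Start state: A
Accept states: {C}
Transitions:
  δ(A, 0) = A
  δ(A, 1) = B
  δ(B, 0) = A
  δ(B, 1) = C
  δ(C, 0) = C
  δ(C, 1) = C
Testing a few strings:
  '10' → reject
  '110' → accept
  '1011' → accept
  '1' → reject
State roles: A=no progress toward 11; B=one trailing 1; C=substring 11 seen
All binary strings containing the substring 11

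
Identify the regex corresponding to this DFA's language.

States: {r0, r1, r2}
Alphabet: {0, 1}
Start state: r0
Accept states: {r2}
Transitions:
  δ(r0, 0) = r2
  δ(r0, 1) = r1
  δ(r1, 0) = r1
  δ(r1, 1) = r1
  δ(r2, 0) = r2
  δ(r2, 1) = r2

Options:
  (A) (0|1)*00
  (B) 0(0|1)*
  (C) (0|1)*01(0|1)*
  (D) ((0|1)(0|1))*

Check each option against the DFA on short strings; one disagreement eliminates an option:
  (A) (0|1)*00: on '0' the DFA goes r0 → r2 and accepts (r2 ∈ Accept), but the regex does not match it → eliminate
  (B) 0(0|1)*: agrees with the DFA on every string of length ≤ 6
  (C) (0|1)*01(0|1)*: on '0' the DFA goes r0 → r2 and accepts (r2 ∈ Accept), but the regex does not match it → eliminate
  (D) ((0|1)(0|1))*: on ε the DFA stays in r0 and rejects (r0 ∉ Accept), but the regex matches it → eliminate
Only (B) is consistent with the DFA.
(B) 0(0|1)*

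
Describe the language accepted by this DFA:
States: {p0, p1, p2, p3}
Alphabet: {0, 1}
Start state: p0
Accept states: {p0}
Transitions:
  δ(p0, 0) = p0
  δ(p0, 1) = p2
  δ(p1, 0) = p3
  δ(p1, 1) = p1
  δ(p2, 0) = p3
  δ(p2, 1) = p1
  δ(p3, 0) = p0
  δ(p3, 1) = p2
Testing a few strings:
  '0' → accept
  '00' → accept
  '1' → reject
  '0111' → reject
State roles: p0=value ≡ 0 (mod 4); p1=value ≡ 3 (mod 4); p2=value ≡ 1 (mod 4); p3=value ≡ 2 (mod 4)
All binary strings representing a multiple of 4 (read in base 2; leading zeros allowed and ε counts as 0)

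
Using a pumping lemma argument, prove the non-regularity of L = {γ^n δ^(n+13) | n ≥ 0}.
Assume L is regular with pumping length p. Idea: pumping the γ-block breaks the fixed offset of 13.
Choose s = γ^p δ^(p+13) ∈ L. By the pumping lemma, s = xyz with |xy| ≤ p, |y| > 0, so y = γ^k with k ≥ 1. Then xy²z = γ^(p+k) δ^(p+13). For this to be in L we would need p+13 = (p+k)+13, i.e. k = 0, contradicting k ≥ 1. So xy²z ∉ L.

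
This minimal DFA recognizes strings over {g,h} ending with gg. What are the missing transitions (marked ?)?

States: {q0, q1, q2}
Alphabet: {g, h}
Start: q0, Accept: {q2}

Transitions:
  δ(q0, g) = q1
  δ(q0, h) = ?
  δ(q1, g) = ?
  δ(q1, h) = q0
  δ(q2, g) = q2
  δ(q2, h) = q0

From the language and accept set, identify what each state tracks — q0: last symbol not g; q1: one trailing g; q2: two trailing g's.
Each missing δ(q, a) is the state matching the new tracked value after reading a.
δ(q0, h) = q0; δ(q1, g) = q2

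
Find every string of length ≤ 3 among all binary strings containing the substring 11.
11, 011, 110, 111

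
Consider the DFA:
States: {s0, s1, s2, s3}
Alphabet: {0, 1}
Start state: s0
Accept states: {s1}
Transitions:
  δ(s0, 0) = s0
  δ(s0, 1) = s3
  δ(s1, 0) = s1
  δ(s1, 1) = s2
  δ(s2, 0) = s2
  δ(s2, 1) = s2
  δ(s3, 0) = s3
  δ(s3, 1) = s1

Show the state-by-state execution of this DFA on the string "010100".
read '0': s0 → s0
  read '1': s0 → s3
  read '0': s3 → s3
  read '1': s3 → s1
  read '0': s1 → s1
  read '0': s1 → s1
s0 -> s0 -> s3 -> s3 -> s1 -> s1 -> s1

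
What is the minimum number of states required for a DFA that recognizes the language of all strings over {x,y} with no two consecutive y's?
By Myhill–Nerode, count the distinguishable equivalence classes: three classes — safe with last≠y / safe with last=y / yy seen (dead).
3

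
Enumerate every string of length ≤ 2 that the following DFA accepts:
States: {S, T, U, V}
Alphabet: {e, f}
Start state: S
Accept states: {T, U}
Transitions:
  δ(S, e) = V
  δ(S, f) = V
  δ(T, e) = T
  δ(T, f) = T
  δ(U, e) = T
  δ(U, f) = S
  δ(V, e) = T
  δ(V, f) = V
ee, fe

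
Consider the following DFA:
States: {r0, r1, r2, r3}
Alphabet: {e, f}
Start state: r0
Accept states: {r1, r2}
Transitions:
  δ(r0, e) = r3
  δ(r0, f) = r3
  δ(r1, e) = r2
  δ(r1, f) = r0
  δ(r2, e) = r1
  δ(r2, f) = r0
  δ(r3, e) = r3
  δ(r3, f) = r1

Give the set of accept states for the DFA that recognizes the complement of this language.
Complement accept states = All states \ Original accept states
= {r0, r1, r2, r3} \ {r1, r2}
{r0, r3}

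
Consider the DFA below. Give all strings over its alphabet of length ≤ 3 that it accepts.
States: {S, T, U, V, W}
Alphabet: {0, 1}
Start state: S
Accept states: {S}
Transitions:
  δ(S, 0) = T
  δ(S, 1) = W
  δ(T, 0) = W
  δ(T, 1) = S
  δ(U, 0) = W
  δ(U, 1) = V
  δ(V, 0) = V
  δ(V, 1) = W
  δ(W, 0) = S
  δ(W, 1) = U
ε, 01, 10, 000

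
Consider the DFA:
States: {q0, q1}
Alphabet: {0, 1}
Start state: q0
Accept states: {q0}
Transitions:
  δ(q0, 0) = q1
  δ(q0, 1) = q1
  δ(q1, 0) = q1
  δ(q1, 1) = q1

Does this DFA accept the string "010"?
Processing string "010":
  q0 --0--> q1
  q1 --1--> q1
  q1 --0--> q1
Final state: q1
Accept states: {q0}
No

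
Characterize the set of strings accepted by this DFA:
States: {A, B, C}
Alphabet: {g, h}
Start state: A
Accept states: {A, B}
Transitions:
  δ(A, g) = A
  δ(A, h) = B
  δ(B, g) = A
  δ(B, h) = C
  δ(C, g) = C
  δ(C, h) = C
Testing a few strings:
  'gg' → accept
  'h' → accept
  'hgg' → accept
  'ghgg' → accept
State roles: A=last symbol not h (ok); B=last symbol h (ok); C=saw hh (dead)
All strings over {g,h} with no two consecutive h's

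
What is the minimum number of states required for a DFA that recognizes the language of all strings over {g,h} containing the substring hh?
By Myhill–Nerode, count the distinguishable equivalence classes: three classes — no progress / one trailing h / hh seen.
3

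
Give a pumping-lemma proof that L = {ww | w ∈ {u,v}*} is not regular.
Assume L is regular with pumping length p. Idea: pumping the leading u-block breaks the equality of the two halves.
Choose s = u^p v u^p v ∈ L (with w = u^p v). |s| = 2p+2 ≥ p. By the pumping lemma, s = xyz with |xy| ≤ p, |y| > 0, so y = u^k with k ≥ 1, in the first u-block. Then xy²z = u^(p+k) v u^p v, of length 2p+2+k. If k is odd this length is odd, so it cannot be of the form ww. If k is even, each half has length p+1+k/2 ≤ p+k, so the first half lies entirely inside the leading u-block and contains no v, while the second half ends in v; the halves differ. Either way xy²z ∉ L.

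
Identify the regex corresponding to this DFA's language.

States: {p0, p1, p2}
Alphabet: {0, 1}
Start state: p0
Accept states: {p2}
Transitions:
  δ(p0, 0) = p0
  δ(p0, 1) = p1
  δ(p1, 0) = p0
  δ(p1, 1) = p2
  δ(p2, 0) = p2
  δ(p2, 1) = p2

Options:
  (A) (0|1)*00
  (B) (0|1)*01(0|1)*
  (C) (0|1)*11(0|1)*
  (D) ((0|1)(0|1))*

Check each option against the DFA on short strings; one disagreement eliminates an option:
  (A) (0|1)*00: on '00' the DFA goes p0 → p0 → p0 and rejects (p0 ∉ Accept), but the regex matches it → eliminate
  (B) (0|1)*01(0|1)*: on '01' the DFA goes p0 → p0 → p1 and rejects (p1 ∉ Accept), but the regex matches it → eliminate
  (C) (0|1)*11(0|1)*: agrees with the DFA on every string of length ≤ 6
  (D) ((0|1)(0|1))*: on ε the DFA stays in p0 and rejects (p0 ∉ Accept), but the regex matches it → eliminate
Only (C) is consistent with the DFA.
(C) (0|1)*11(0|1)*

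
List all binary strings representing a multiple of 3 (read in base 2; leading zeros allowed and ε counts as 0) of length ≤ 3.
ε, 0, 00, 11, 000, 011, 110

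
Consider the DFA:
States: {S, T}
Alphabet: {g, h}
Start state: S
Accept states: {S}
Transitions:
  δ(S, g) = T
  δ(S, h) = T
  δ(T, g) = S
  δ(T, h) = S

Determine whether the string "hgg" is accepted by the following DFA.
Processing string "hgg":
  S --h--> T
  T --g--> S
  S --g--> T
Final state: T
Accept states: {S}
No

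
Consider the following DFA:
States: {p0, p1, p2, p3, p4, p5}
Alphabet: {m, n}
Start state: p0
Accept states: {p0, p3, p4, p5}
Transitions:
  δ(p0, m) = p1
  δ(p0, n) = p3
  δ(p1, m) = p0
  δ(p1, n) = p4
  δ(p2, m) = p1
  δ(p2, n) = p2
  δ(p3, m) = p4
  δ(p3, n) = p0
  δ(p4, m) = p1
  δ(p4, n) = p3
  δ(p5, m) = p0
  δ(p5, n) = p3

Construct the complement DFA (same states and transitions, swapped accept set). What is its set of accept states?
Complement accept states = All states \ Original accept states
= {p0, p1, p2, p3, p4, p5} \ {p0, p3, p4, p5}
{p1, p2}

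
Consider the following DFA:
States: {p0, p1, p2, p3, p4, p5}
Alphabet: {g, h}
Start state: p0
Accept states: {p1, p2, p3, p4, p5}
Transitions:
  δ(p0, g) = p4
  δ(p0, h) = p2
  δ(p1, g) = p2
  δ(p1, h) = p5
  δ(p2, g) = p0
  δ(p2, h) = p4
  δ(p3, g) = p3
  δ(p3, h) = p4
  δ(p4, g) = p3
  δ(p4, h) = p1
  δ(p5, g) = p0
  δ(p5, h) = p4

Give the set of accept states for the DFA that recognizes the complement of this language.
Complement accept states = All states \ Original accept states
= {p0, p1, p2, p3, p4, p5} \ {p1, p2, p3, p4, p5}
{p0}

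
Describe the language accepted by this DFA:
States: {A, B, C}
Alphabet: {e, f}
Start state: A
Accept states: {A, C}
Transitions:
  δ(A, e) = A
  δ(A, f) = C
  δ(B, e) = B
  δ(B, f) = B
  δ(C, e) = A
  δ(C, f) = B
Testing a few strings:
  'e' → accept
  'ffff' → reject
  'fe' → accept
  'eff' → reject
State roles: A=last symbol not f (ok); B=saw ff (dead); C=last symbol f (ok)
All strings over {e,f} with no two consecutive f's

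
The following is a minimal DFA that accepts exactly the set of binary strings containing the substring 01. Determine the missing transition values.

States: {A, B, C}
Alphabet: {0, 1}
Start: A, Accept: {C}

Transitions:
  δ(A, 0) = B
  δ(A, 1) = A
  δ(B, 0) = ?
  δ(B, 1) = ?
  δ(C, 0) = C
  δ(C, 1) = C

From the language and accept set, identify what each state tracks — A: no 0 seen yet; B: seen a 0, waiting for 1; C: substring 01 seen.
Each missing δ(q, a) is the state matching the new tracked value after reading a.
δ(B, 0) = B; δ(B, 1) = C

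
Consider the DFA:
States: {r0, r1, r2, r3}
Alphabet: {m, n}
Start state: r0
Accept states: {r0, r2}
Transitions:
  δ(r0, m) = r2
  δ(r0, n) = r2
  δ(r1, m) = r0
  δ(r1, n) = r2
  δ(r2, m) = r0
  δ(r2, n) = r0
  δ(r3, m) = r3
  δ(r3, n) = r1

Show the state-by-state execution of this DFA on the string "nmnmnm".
read 'n': r0 → r2
  read 'm': r2 → r0
  read 'n': r0 → r2
  read 'm': r2 → r0
  read 'n': r0 → r2
  read 'm': r2 → r0
r0 -> r2 -> r0 -> r2 -> r0 -> r2 -> r0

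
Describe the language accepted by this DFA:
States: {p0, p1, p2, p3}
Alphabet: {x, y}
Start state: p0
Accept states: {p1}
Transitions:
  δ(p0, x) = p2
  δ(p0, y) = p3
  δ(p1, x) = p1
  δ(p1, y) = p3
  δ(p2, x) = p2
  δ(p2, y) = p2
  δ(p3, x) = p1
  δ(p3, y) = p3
Testing a few strings:
  'yxx' → accept
  'xxxx' → reject
  'yxxy' → reject
  'xyx' → reject
State roles: p0=no input read; p1=started with y, last symbol x; p2=started with x (dead); p3=started with y, last symbol y
All strings over {x,y} that start with y and end with x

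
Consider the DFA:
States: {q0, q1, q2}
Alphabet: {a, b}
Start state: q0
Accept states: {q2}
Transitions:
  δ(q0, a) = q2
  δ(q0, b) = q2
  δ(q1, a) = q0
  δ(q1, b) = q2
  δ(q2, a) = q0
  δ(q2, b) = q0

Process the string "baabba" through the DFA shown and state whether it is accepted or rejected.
Processing string "baabba":
  q0 --b--> q2
  q2 --a--> q0
  q0 --a--> q2
  q2 --b--> q0
  q0 --b--> q2
  q2 --a--> q0
Final state: q0
Accept states: {q2}
No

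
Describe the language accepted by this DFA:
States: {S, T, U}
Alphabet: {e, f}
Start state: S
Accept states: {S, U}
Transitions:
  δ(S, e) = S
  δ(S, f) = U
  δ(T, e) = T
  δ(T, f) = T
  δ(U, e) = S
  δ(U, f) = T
Testing a few strings:
  'f' → accept
  'ef' → accept
  'e' → accept
  'ffef' → reject
State roles: S=last symbol not f (ok); T=saw ff (dead); U=last symbol f (ok)
All strings over {e,f} with no two consecutive f's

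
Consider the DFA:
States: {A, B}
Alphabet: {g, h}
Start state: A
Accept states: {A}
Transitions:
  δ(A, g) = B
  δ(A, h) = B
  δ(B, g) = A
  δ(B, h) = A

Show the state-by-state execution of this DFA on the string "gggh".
read 'g': A → B
  read 'g': B → A
  read 'g': A → B
  read 'h': B → A
A -> B -> A -> B -> A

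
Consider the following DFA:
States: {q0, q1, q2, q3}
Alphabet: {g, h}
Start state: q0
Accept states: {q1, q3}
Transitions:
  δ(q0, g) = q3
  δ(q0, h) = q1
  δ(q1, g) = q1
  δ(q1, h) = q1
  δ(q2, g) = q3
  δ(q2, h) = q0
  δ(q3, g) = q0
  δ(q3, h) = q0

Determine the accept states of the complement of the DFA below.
Complement accept states = All states \ Original accept states
= {q0, q1, q2, q3} \ {q1, q3}
{q0, q2}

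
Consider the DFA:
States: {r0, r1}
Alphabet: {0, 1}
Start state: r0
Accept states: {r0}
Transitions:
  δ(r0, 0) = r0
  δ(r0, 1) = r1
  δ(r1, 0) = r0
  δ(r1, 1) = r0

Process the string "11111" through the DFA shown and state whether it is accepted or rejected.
Processing string "11111":
  r0 --1--> r1
  r1 --1--> r0
  r0 --1--> r1
  r1 --1--> r0
  r0 --1--> r1
Final state: r1
Accept states: {r0}
No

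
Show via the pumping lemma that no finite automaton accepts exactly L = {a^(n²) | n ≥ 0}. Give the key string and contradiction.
Assume L is regular with pumping length p. Idea: pumping adds a fixed amount, but gaps between consecutive squares grow.
Choose s = a^(p²) (length p² ≥ p). By the pumping lemma, s = xyz with |xy| ≤ p, |y| > 0, so |y| = k with 1 ≤ k ≤ p. Then |xy²z| = p²+k. Since p² < p²+k ≤ p²+p < (p+1)², the length p²+k lies strictly between consecutive squares, so it is not a perfect square and xy²z ∉ L.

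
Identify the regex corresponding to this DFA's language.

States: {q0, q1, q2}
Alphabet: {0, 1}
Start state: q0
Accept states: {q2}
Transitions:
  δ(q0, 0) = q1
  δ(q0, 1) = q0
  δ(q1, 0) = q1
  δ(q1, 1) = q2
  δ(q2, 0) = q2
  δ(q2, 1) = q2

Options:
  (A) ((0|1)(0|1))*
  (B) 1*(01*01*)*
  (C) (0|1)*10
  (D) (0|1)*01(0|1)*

Check each option against the DFA on short strings; one disagreement eliminates an option:
  (A) ((0|1)(0|1))*: on ε the DFA stays in q0 and rejects (q0 ∉ Accept), but the regex matches it → eliminate
  (B) 1*(01*01*)*: on ε the DFA stays in q0 and rejects (q0 ∉ Accept), but the regex matches it → eliminate
  (C) (0|1)*10: on '01' the DFA goes q0 → q1 → q2 and accepts (q2 ∈ Accept), but the regex does not match it → eliminate
  (D) (0|1)*01(0|1)*: agrees with the DFA on every string of length ≤ 6
Only (D) is consistent with the DFA.
(D) (0|1)*01(0|1)*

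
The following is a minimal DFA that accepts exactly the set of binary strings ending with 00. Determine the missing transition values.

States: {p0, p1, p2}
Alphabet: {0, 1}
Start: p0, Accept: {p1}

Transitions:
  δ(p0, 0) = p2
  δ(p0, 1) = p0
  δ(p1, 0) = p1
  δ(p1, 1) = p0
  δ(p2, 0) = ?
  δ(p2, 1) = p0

From the language and accept set, identify what each state tracks — p0: last symbol not 0; p1: two trailing 0's; p2: one trailing 0.
Each missing δ(q, a) is the state matching the new tracked value after reading a.
δ(p2, 0) = p1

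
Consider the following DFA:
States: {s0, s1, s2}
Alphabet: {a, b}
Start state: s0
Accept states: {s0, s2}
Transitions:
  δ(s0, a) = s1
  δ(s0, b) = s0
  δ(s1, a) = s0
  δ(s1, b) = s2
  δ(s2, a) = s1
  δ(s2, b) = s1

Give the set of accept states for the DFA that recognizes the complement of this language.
Complement accept states = All states \ Original accept states
= {s0, s1, s2} \ {s0, s2}
{s1}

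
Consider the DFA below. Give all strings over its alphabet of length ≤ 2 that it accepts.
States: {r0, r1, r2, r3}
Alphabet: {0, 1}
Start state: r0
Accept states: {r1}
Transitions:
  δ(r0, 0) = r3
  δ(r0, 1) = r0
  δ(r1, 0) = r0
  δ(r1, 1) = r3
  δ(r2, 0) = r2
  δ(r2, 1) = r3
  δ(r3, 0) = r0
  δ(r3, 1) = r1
01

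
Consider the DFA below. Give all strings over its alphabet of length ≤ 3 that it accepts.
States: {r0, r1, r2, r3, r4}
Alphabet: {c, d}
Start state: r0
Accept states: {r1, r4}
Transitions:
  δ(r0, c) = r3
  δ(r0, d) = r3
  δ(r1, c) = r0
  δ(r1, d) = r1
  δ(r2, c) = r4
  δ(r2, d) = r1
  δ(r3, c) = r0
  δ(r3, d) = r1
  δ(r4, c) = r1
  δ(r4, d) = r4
cd, dd, cdd, ddd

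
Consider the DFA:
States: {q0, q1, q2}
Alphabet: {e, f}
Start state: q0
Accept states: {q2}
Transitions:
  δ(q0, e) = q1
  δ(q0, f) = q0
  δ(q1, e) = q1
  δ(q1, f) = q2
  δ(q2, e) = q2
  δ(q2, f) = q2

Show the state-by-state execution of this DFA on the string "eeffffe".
read 'e': q0 → q1
  read 'e': q1 → q1
  read 'f': q1 → q2
  read 'f': q2 → q2
  read 'f': q2 → q2
  read 'f': q2 → q2
  read 'e': q2 → q2
q0 -> q1 -> q1 -> q2 -> q2 -> q2 -> q2 -> q2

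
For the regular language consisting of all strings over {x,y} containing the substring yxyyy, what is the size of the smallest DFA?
By Myhill–Nerode, count the distinguishable equivalence classes: 6 classes — one per longest suffix of the input that is a prefix of 'yxyyy' (lengths 0 through 4), plus an absorbing 'already seen yxyyy' class.
6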